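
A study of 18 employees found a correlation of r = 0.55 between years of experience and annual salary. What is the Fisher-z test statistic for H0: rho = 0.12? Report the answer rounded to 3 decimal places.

Fisher z: atanh(0.55) = 0.618381, atanh(0.12) = 0.120581
z = (z_r − z_0)·√(n−3) = (0.618381 − 0.120581)·√15 = 0.497800 · 3.872983 = 1.928

1.928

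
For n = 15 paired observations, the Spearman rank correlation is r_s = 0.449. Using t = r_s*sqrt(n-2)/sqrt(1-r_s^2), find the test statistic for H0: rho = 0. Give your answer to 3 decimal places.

1.812

t = r_s·√(n−2) / √(1−r_s²) with r_s = 0.449, n = 15
  = 0.449·√13 / √(1 − 0.201601)
  = 0.449·3.605551 / 0.893532
  = 1.618892 / 0.893532 = 1.812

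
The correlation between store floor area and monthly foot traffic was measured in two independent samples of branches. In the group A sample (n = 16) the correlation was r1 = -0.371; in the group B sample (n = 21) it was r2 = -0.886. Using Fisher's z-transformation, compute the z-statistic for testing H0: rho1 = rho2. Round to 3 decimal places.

2.784

Fisher z-transforms: z1 = atanh(-0.371) = -0.389582, z2 = atanh(-0.886) = -1.403008; difference d = 1.013426
Var(d) = 1/13 + 1/18 = 0.0769231 + 0.0555556 = 0.1324787
z = d/√Var(d) = 1.013426 / √0.1324787 = 1.013426 / 0.363976 = 2.784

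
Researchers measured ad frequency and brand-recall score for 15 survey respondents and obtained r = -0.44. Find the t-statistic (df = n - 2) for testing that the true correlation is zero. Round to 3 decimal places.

-1.767

t = r·√(n−2) / √(1−r²) with r = -0.44, n = 15
  = -0.44·√13 / √(1 − 0.1936)
  = -0.44·3.605551 / 0.897998
  = -1.586442 / 0.897998 = -1.767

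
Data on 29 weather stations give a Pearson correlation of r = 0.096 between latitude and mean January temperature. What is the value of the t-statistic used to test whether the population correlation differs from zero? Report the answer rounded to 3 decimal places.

0.501

1 − r² = 1 − 0.009216 = 0.990784;  √(1−r²) = 0.995381
√(n−2) = √27 = 5.196152
t = r·√(n−2)/√(1−r²) = 0.096 · 5.196152 / 0.995381 = 0.501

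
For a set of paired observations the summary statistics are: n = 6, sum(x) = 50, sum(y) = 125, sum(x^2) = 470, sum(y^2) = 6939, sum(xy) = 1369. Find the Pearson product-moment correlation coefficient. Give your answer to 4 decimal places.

Numerator: nΣxy − (Σx)(Σy) = 6·1369 − (50)(125) = 1964
Denominator: √[(nΣx²−(Σx)²)(nΣy²−(Σy)²)]
  nΣx²−(Σx)² = 6·470 − 2500 = 320;  nΣy²−(Σy)² = 6·6939 − 15625 = 26009
  √(320·26009) = √8322880 = 2884.9402
r = 1964 / 2884.9402 = 0.6808

0.6808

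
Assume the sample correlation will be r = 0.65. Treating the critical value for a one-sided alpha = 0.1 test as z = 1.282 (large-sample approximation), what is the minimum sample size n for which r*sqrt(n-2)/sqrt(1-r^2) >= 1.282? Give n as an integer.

5

r√(n−2)/√(1−r²) ≥ 1.282  ⇔  n−2 ≥ (1.282)²·(1−r²)/r²
(1−r²)/r² = (1−0.4225)/0.4225 = 1.3669
n ≥ 2 + 1.643524·1.3669 = 2 + 2.2465 = 4.2465
⌈4.2465⌉ = 5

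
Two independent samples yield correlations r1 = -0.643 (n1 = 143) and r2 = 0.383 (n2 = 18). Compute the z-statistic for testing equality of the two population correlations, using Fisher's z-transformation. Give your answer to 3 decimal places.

z1 = atanh(-0.643) = -0.763272,  z2 = atanh(0.383) = 0.403571
SE = √(1/(n1−3) + 1/(n2−3)) = √(1/140 + 1/15) = √(0.0071429 + 0.0666667) = √0.0738096 = 0.271679
z = (z1 − z2)/SE = (-0.763272 − 0.403571) / 0.271679 = -1.166843 / 0.271679 = -4.295

-4.295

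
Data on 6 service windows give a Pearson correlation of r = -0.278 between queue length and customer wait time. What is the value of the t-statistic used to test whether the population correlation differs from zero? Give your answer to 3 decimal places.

-0.579

t = r·√(n−2) / √(1−r²) with r = -0.278, n = 6
  = -0.278·√4 / √(1 − 0.077284)
  = -0.278·2.000000 / 0.960581
  = -0.556000 / 0.960581 = -0.579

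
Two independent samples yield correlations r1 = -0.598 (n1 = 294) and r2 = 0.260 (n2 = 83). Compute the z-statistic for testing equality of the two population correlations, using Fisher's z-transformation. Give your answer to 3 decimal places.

-7.574

Fisher z-transforms: z1 = atanh(-0.598) = -0.690028, z2 = atanh(0.260) = 0.266108; difference d = -0.956136
Var(d) = 1/291 + 1/80 = 0.0034364 + 0.0125000 = 0.0159364
z = d/√Var(d) = -0.956136 / √0.0159364 = -0.956136 / 0.126239 = -7.574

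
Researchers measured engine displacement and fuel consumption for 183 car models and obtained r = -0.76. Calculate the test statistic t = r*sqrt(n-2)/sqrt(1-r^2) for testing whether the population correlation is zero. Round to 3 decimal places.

1 − r² = 1 − 0.5776 = 0.4224;  √(1−r²) = 0.649923
√(n−2) = √181 = 13.453624
t = r·√(n−2)/√(1−r²) = -0.76 · 13.453624 / 0.649923 = -15.732

-15.732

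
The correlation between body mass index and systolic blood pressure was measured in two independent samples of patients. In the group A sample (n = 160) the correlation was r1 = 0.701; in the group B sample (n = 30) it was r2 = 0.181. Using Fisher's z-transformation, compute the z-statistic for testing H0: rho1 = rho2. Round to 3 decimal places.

3.294

z1 = atanh(0.701) = 0.869264,  z2 = atanh(0.181) = 0.183016
SE = √(1/(n1−3) + 1/(n2−3)) = √(1/157 + 1/27) = √(0.0063694 + 0.0370370) = √0.0434064 = 0.208342
z = (z1 − z2)/SE = (0.869264 − 0.183016) / 0.208342 = 0.686248 / 0.208342 = 3.294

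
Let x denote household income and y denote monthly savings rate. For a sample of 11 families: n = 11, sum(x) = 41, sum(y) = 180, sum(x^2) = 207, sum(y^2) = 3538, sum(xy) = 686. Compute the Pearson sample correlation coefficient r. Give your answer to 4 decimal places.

0.0842

S_xy = nΣxy − ΣxΣy = 11·686 − 41·180 = 7546 − 7380 = 166
S_xx = nΣx² − (Σx)² = 11·207 − 41² = 2277 − 1681 = 596
S_yy = nΣy² − (Σy)² = 11·3538 − 180² = 38918 − 32400 = 6518
r = S_xy / √(S_xx·S_yy) = 166 / √(596·6518) = 166 / √3884728 = 166 / 1970.9713 = 0.0842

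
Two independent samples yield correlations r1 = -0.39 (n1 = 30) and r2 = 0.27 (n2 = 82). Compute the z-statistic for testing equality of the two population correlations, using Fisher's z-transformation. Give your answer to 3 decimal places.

-3.089

z1 = atanh(-0.39) = -0.411800,  z2 = atanh(0.27) = 0.276864
SE = √(1/(n1−3) + 1/(n2−3)) = √(1/27 + 1/79) = √(0.0370370 + 0.0126582) = √0.0496952 = 0.222924
z = (z1 − z2)/SE = (-0.411800 − 0.276864) / 0.222924 = -0.688664 / 0.222924 = -3.089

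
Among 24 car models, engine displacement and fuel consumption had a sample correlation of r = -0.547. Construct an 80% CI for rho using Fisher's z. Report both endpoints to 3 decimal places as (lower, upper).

(-0.713, -0.322)

Fisher z: z_r = atanh(r) = ½·ln((1+(-0.547))/(1−(-0.547))) = -0.614090
SE(z) = 1/√(n−3) = 1/√21 = 0.218218
80% ⇒ z* = 1.282; margin = 1.282·0.218218 = 0.279755
CI on z-scale: (-0.893845, -0.334335)
Back-transform: tanh(-0.893845) = -0.713288, tanh(-0.334335) = -0.322411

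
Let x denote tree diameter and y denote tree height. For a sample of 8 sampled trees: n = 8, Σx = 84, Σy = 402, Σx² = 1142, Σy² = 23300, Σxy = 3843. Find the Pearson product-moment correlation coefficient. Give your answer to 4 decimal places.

-0.4211

Numerator: nΣxy − (Σx)(Σy) = 8·3843 − (84)(402) = -3024
Denominator: √[(nΣx²−(Σx)²)(nΣy²−(Σy)²)]
  nΣx²−(Σx)² = 8·1142 − 7056 = 2080;  nΣy²−(Σy)² = 8·23300 − 161604 = 24796
  √(2080·24796) = √51575680 = 7181.6210
r = -3024 / 7181.6210 = -0.4211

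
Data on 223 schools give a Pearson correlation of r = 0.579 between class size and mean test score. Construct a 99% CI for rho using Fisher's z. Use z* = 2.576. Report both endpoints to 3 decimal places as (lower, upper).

Fisher z: z_r = atanh(r) = ½·ln((1+0.579)/(1−0.579)) = 0.660957
SE(z) = 1/√(n−3) = 1/√220 = 0.067420
99% ⇒ z* = 2.576; margin = 2.576·0.067420 = 0.173674
CI on z-scale: (0.487283, 0.834631)
Back-transform: tanh(0.487283) = 0.452057, tanh(0.834631) = 0.682955

(0.452, 0.683)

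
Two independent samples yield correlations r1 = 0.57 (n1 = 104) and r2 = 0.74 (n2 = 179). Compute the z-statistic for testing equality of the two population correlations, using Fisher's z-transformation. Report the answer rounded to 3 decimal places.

-2.427

z1 = atanh(0.57) = 0.647523,  z2 = atanh(0.74) = 0.950479
SE = √(1/(n1−3) + 1/(n2−3)) = √(1/101 + 1/176) = √(0.0099010 + 0.0056818) = √0.0155828 = 0.124831
z = (z1 − z2)/SE = (0.647523 − 0.950479) / 0.124831 = -0.302956 / 0.124831 = -2.427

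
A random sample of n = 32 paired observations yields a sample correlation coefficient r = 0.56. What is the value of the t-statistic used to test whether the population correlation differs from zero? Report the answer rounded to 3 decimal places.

1 − r² = 1 − 0.3136 = 0.6864;  √(1−r²) = 0.828493
√(n−2) = √30 = 5.477226
t = r·√(n−2)/√(1−r²) = 0.56 · 5.477226 / 0.828493 = 3.702

3.702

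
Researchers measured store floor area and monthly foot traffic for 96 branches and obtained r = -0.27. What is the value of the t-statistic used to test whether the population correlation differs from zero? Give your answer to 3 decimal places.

-2.719

t = r·√(n−2) / √(1−r²) with r = -0.27, n = 96
  = -0.27·√94 / √(1 − 0.0729)
  = -0.27·9.695360 / 0.962860
  = -2.617747 / 0.962860 = -2.719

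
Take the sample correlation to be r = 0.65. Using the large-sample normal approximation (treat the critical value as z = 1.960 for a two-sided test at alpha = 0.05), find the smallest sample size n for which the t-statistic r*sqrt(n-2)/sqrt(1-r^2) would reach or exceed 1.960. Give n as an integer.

8

Need r·√(n−2)/√(1−r²) ≥ 1.960
√(n−2) ≥ 1.960·√(1−0.4225) / 0.65 = 1.960·0.759934 / 0.65 = 2.2915
n−2 ≥ 5.2510  ⇒  n ≥ 7.2510
Smallest integer n = 8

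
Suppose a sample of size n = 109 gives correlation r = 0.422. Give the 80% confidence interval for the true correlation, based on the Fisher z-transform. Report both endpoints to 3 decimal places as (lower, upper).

(0.315, 0.519)

z_r = atanh(0.422) = 0.450123;  SE = 1/√(n−3) = 1/√106 = 0.097129
z-limits: 0.450123 ± 1.282·0.097129 = 0.450123 ± 0.124519 = [0.325604, 0.574642]
ρ-limits: (tanh 0.325604, tanh 0.574642) = (0.315, 0.519)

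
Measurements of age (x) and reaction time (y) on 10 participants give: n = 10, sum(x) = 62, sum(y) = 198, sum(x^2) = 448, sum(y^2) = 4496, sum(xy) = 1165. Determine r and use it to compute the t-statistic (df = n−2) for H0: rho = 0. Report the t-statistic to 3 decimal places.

-0.979

S_xy = nΣxy − ΣxΣy = 10·1165 − 62·198 = 11650 − 12276 = -626
S_xx = nΣx² − (Σx)² = 10·448 − 62² = 4480 − 3844 = 636
S_yy = nΣy² − (Σy)² = 10·4496 − 198² = 44960 − 39204 = 5756
r = S_xy / √(S_xx·S_yy) = -626 / √(636·5756) = -626 / √3660816 = -626 / 1913.3259 = -0.3272
t = r·√(n−2)/√(1−r²) = -0.3272·√8 / √(1−0.107060) = -0.925461 / 0.944955 = -0.979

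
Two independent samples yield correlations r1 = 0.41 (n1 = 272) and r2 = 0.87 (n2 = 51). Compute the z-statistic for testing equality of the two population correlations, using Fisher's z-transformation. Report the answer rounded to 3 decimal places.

-5.728

Fisher z-transforms: z1 = atanh(0.41) = 0.435611, z2 = atanh(0.87) = 1.333080; difference d = -0.897469
Var(d) = 1/269 + 1/48 = 0.0037175 + 0.0208333 = 0.0245508
z = d/√Var(d) = -0.897469 / √0.0245508 = -0.897469 / 0.156687 = -5.728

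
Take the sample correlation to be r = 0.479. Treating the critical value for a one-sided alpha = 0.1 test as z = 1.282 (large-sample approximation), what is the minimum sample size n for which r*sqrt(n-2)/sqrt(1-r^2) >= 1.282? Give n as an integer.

r√(n−2)/√(1−r²) ≥ 1.282  ⇔  n−2 ≥ (1.282)²·(1−r²)/r²
(1−r²)/r² = (1−0.229441)/0.229441 = 3.3584
n ≥ 2 + 1.643524·3.3584 = 2 + 5.5196 = 7.5196
⌈7.5196⌉ = 8

8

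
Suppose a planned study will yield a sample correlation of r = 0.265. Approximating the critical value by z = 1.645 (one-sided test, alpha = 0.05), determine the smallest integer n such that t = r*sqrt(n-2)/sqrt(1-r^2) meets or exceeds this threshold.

Need r·√(n−2)/√(1−r²) ≥ 1.645
√(n−2) ≥ 1.645·√(1−0.070225) / 0.265 = 1.645·0.964248 / 0.265 = 5.9856
n−2 ≥ 35.8274  ⇒  n ≥ 37.8274
Smallest integer n = 38

38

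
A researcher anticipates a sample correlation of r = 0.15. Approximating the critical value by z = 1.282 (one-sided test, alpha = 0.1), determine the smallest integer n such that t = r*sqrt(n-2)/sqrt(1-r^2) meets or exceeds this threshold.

r√(n−2)/√(1−r²) ≥ 1.282  ⇔  n−2 ≥ (1.282)²·(1−r²)/r²
(1−r²)/r² = (1−0.0225)/0.0225 = 43.4444
n ≥ 2 + 1.643524·43.4444 = 2 + 71.4019 = 73.4019
⌈73.4019⌉ = 74

74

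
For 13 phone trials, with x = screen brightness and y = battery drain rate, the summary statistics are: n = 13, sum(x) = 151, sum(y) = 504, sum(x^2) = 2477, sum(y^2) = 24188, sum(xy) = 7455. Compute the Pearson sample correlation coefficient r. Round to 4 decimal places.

Numerator: nΣxy − (Σx)(Σy) = 13·7455 − (151)(504) = 20811
Denominator: √[(nΣx²−(Σx)²)(nΣy²−(Σy)²)]
  nΣx²−(Σx)² = 13·2477 − 22801 = 9400;  nΣy²−(Σy)² = 13·24188 − 254016 = 60428
  √(9400·60428) = √568023200 = 23833.2373
r = 20811 / 23833.2373 = 0.8732

0.8732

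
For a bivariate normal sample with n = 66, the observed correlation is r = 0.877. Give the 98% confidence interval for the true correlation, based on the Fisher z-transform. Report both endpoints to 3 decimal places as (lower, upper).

z_r = atanh(0.877) = 1.362623;  SE = 1/√(n−3) = 1/√63 = 0.125988
z-limits: 1.362623 ± 2.326·0.125988 = 1.362623 ± 0.293048 = [1.069575, 1.655671]
ρ-limits: (tanh 1.069575, tanh 1.655671) = (0.789, 0.930)

(0.789, 0.930)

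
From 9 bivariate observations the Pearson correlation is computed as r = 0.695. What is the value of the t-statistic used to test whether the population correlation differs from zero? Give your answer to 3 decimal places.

t = r·√(n−2) / √(1−r²) with r = 0.695, n = 9
  = 0.695·√7 / √(1 − 0.483025)
  = 0.695·2.645751 / 0.719010
  = 1.838797 / 0.719010 = 2.557

2.557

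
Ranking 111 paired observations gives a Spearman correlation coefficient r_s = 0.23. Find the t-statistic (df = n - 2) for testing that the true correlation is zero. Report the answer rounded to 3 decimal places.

2.467

t = r_s·√(n−2) / √(1−r_s²) with r_s = 0.23, n = 111
  = 0.23·√109 / √(1 − 0.0529)
  = 0.23·10.440307 / 0.973191
  = 2.401271 / 0.973191 = 2.467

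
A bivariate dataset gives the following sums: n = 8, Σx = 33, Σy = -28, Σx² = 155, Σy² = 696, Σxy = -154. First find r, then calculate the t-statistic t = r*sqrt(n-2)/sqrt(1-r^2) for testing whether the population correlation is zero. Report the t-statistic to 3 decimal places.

Numerator: nΣxy − (Σx)(Σy) = 8·(-154) − (33)(-28) = -308
Denominator: √[(nΣx²−(Σx)²)(nΣy²−(Σy)²)]
  nΣx²−(Σx)² = 8·155 − 1089 = 151;  nΣy²−(Σy)² = 8·696 − 784 = 4784
  √(151·4784) = √722384 = 849.9318
r = -308 / 849.9318 = -0.3624
t = r·√(n−2)/√(1−r²) = -0.3624·√6 / √(1−0.131334) = -0.887695 / 0.932023 = -0.952

-0.952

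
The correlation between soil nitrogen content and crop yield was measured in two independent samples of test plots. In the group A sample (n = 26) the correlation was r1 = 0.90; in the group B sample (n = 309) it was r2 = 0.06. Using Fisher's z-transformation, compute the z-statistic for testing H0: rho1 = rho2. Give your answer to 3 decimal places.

6.531

Fisher z-transforms: z1 = atanh(0.90) = 1.472219, z2 = atanh(0.06) = 0.060072; difference d = 1.412147
Var(d) = 1/23 + 1/306 = 0.0434783 + 0.0032680 = 0.0467463
z = d/√Var(d) = 1.412147 / √0.0467463 = 1.412147 / 0.216209 = 6.531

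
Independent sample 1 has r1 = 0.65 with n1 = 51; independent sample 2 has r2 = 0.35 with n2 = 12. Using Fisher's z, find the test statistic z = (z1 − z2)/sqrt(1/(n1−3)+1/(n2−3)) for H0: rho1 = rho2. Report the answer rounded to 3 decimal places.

1.128

Fisher z-transforms: z1 = atanh(0.65) = 0.775299, z2 = atanh(0.35) = 0.365444; difference d = 0.409855
Var(d) = 1/48 + 1/9 = 0.0208333 + 0.1111111 = 0.1319444
z = d/√Var(d) = 0.409855 / √0.1319444 = 0.409855 / 0.363242 = 1.128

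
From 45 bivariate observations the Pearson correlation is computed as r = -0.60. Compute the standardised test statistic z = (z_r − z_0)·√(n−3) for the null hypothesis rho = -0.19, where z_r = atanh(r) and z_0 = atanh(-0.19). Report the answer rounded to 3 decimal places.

-3.246

z_r = atanh(-0.60) = -0.693147,  z_0 = atanh(-0.19) = -0.192337
SE = 1/√(n−3) = 1/√42 = 0.154303
z = (z_r − z_0)/SE = (-0.693147 − (-0.192337)) / 0.154303 = -0.500810 / 0.154303 = -3.246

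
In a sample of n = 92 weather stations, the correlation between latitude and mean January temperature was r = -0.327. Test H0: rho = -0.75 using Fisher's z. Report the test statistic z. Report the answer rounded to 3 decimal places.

Fisher z: atanh(-0.327) = -0.339465, atanh(-0.75) = -0.972955
z = (z_r − z_0)·√(n−3) = (-0.339465 − (-0.972955))·√89 = 0.633490 · 9.433981 = 5.976

5.976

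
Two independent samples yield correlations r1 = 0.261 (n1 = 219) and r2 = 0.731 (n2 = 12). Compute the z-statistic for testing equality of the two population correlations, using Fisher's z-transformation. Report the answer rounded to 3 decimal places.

-1.951

Fisher z-transforms: z1 = atanh(0.261) = 0.267181, z2 = atanh(0.731) = 0.930872; difference d = -0.663691
Var(d) = 1/216 + 1/9 = 0.0046296 + 0.1111111 = 0.1157407
z = d/√Var(d) = -0.663691 / √0.1157407 = -0.663691 / 0.340207 = -1.951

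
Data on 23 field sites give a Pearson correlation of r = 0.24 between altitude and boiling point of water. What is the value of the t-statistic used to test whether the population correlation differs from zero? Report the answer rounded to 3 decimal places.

1.133

t = r·√(n−2) / √(1−r²) with r = 0.24, n = 23
  = 0.24·√21 / √(1 − 0.0576)
  = 0.24·4.582576 / 0.970773
  = 1.099818 / 0.970773 = 1.133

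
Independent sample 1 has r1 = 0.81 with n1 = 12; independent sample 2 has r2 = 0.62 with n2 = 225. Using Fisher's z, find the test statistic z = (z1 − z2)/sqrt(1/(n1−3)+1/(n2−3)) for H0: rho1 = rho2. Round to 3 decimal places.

1.182

Fisher z-transforms: z1 = atanh(0.81) = 1.127029, z2 = atanh(0.62) = 0.725005; difference d = 0.402024
Var(d) = 1/9 + 1/222 = 0.1111111 + 0.0045045 = 0.1156156
z = d/√Var(d) = 0.402024 / √0.1156156 = 0.402024 / 0.340023 = 1.182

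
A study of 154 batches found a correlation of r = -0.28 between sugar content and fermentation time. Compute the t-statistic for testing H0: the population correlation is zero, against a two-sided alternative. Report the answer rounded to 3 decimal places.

-3.596

t = r·√(n−2) / √(1−r²) with r = -0.28, n = 154
  = -0.28·√152 / √(1 − 0.0784)
  = -0.28·12.328828 / 0.960000
  = -3.452072 / 0.960000 = -3.596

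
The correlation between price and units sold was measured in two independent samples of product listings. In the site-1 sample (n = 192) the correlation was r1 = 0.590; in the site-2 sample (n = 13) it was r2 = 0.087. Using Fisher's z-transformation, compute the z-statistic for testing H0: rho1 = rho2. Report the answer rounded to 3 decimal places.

Fisher z-transforms: z1 = atanh(0.590) = 0.677666, z2 = atanh(0.087) = 0.087221; difference d = 0.590445
Var(d) = 1/189 + 1/10 = 0.0052910 + 0.1000000 = 0.1052910
z = d/√Var(d) = 0.590445 / √0.1052910 = 0.590445 / 0.324486 = 1.820

1.820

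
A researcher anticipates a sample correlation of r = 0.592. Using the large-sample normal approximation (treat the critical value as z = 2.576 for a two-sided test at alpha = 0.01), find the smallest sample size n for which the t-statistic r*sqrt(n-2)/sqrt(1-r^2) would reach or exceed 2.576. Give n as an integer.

15

Need r·√(n−2)/√(1−r²) ≥ 2.576
√(n−2) ≥ 2.576·√(1−0.350464) / 0.592 = 2.576·0.805938 / 0.592 = 3.5069
n−2 ≥ 12.2983  ⇒  n ≥ 14.2983
Smallest integer n = 15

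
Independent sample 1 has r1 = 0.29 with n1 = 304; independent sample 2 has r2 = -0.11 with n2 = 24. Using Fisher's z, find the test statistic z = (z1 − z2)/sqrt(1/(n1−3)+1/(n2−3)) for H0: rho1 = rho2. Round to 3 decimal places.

z1 = atanh(0.29) = 0.298566,  z2 = atanh(-0.11) = -0.110447
SE = √(1/(n1−3) + 1/(n2−3)) = √(1/301 + 1/21) = √(0.0033223 + 0.0476190) = √0.0509413 = 0.225702
z = (z1 − z2)/SE = (0.298566 − (-0.110447)) / 0.225702 = 0.409013 / 0.225702 = 1.812

1.812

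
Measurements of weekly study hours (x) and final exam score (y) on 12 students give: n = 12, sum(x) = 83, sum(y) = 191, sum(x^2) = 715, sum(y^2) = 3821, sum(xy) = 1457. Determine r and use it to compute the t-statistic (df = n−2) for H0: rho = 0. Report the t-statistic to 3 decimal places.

Numerator: nΣxy − (Σx)(Σy) = 12·1457 − (83)(191) = 1631
Denominator: √[(nΣx²−(Σx)²)(nΣy²−(Σy)²)]
  nΣx²−(Σx)² = 12·715 − 6889 = 1691;  nΣy²−(Σy)² = 12·3821 − 36481 = 9371
  √(1691·9371) = √15846361 = 3980.7488
r = 1631 / 3980.7488 = 0.4097
t = r·√(n−2)/√(1−r²) = 0.4097·√10 / √(1−0.167854) = 1.295585 / 0.912220 = 1.420

1.420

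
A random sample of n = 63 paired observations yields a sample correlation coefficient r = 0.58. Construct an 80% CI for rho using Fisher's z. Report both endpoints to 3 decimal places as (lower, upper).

z_r = atanh(0.58) = 0.662463;  SE = 1/√(n−3) = 1/√60 = 0.129099
z-limits: 0.662463 ± 1.282·0.129099 = 0.662463 ± 0.165505 = [0.496958, 0.827968]
ρ-limits: (tanh 0.496958, tanh 0.827968) = (0.460, 0.679)

(0.460, 0.679)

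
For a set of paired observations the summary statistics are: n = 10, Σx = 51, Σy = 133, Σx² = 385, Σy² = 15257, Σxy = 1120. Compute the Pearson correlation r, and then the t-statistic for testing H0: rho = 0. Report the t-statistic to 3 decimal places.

1.024

Numerator: nΣxy − (Σx)(Σy) = 10·1120 − (51)(133) = 4417
Denominator: √[(nΣx²−(Σx)²)(nΣy²−(Σy)²)]
  nΣx²−(Σx)² = 10·385 − 2601 = 1249;  nΣy²−(Σy)² = 10·15257 − 17689 = 134881
  √(1249·134881) = √168466369 = 12979.4595
r = 4417 / 12979.4595 = 0.3403
t = r·√(n−2)/√(1−r²) = 0.3403·√8 / √(1−0.115804) = 0.962514 / 0.940317 = 1.024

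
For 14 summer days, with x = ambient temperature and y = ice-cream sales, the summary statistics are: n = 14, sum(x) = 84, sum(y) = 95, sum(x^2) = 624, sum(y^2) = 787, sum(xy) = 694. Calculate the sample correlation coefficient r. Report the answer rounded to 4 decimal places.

Numerator: nΣxy − (Σx)(Σy) = 14·694 − (84)(95) = 1736
Denominator: √[(nΣx²−(Σx)²)(nΣy²−(Σy)²)]
  nΣx²−(Σx)² = 14·624 − 7056 = 1680;  nΣy²−(Σy)² = 14·787 − 9025 = 1993
  √(1680·1993) = √3348240 = 1829.8197
r = 1736 / 1829.8197 = 0.9487

0.9487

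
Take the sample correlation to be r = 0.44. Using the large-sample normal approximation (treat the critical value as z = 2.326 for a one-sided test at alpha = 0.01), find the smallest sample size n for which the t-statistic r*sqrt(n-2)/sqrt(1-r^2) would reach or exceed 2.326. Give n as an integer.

25

r√(n−2)/√(1−r²) ≥ 2.326  ⇔  n−2 ≥ (2.326)²·(1−r²)/r²
(1−r²)/r² = (1−0.1936)/0.1936 = 4.1653
n ≥ 2 + 5.410276·4.1653 = 2 + 22.5354 = 24.5354
⌈24.5354⌉ = 25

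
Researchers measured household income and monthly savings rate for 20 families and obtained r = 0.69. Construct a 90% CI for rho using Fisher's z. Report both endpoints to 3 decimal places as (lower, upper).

(0.421, 0.847)

z_r = atanh(0.69) = 0.847956;  SE = 1/√(n−3) = 1/√17 = 0.242536
z-limits: 0.847956 ± 1.645·0.242536 = 0.847956 ± 0.398972 = [0.448984, 1.246928]
ρ-limits: (tanh 0.448984, tanh 1.246928) = (0.421, 0.847)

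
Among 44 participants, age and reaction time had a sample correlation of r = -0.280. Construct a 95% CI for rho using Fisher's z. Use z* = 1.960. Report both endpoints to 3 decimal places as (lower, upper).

(-0.533, 0.018)

z_r = atanh(-0.280) = -0.287682;  SE = 1/√(n−3) = 1/√41 = 0.156174
z-limits: -0.287682 ± 1.960·0.156174 = -0.287682 ± 0.306101 = [-0.593783, 0.018419]
ρ-limits: (tanh -0.593783, tanh 0.018419) = (-0.533, 0.018)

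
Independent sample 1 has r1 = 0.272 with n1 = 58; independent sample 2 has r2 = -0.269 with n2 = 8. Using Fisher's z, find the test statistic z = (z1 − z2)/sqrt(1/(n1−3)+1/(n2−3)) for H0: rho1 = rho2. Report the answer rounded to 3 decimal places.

1.188

Fisher z-transforms: z1 = atanh(0.272) = 0.279022, z2 = atanh(-0.269) = -0.275786; difference d = 0.554808
Var(d) = 1/55 + 1/5 = 0.0181818 + 0.2000000 = 0.2181818
z = d/√Var(d) = 0.554808 / √0.2181818 = 0.554808 / 0.467099 = 1.188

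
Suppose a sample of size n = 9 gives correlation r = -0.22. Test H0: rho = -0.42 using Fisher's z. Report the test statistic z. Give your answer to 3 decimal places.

Fisher z: atanh(-0.22) = -0.223656, atanh(-0.42) = -0.447692
z = (z_r − z_0)·√(n−3) = (-0.223656 − (-0.447692))·√6 = 0.224036 · 2.449490 = 0.549

0.549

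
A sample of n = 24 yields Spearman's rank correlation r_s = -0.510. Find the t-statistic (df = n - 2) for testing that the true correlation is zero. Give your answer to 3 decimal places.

1 − r_s² = 1 − 0.260100 = 0.739900;  √(1−r_s²) = 0.860174
√(n−2) = √22 = 4.690416
t = r_s·√(n−2)/√(1−r_s²) = -0.510 · 4.690416 / 0.860174 = -2.781

-2.781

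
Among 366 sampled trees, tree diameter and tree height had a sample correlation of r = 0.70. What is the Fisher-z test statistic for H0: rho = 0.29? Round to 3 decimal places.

10.836

Fisher z: atanh(0.70) = 0.867301, atanh(0.29) = 0.298566
z = (z_r − z_0)·√(n−3) = (0.867301 − 0.298566)·√363 = 0.568735 · 19.052559 = 10.836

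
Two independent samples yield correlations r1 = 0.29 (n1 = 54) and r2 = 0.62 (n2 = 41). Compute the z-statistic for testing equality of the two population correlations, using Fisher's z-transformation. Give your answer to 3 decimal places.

z1 = atanh(0.29) = 0.298566,  z2 = atanh(0.62) = 0.725005
SE = √(1/(n1−3) + 1/(n2−3)) = √(1/51 + 1/38) = √(0.0196078 + 0.0263158) = √0.0459236 = 0.214298
z = (z1 − z2)/SE = (0.298566 − 0.725005) / 0.214298 = -0.426439 / 0.214298 = -1.990

-1.990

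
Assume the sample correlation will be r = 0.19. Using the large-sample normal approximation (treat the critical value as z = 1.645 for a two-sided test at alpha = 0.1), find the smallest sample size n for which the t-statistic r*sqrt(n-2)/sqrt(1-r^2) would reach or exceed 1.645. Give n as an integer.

75

Need r·√(n−2)/√(1−r²) ≥ 1.645
√(n−2) ≥ 1.645·√(1−0.0361) / 0.19 = 1.645·0.981784 / 0.19 = 8.5002
n−2 ≥ 72.2534  ⇒  n ≥ 74.2534
Smallest integer n = 75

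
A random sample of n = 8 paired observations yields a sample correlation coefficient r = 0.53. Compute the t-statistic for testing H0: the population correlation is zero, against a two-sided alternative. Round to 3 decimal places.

1 − r² = 1 − 0.2809 = 0.7191;  √(1−r²) = 0.847998
√(n−2) = √6 = 2.449490
t = r·√(n−2)/√(1−r²) = 0.53 · 2.449490 / 0.847998 = 1.531

1.531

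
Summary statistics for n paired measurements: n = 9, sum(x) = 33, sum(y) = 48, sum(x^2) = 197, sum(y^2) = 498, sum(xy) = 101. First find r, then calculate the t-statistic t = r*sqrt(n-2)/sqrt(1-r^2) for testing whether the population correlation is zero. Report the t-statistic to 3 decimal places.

Numerator: nΣxy − (Σx)(Σy) = 9·101 − (33)(48) = -675
Denominator: √[(nΣx²−(Σx)²)(nΣy²−(Σy)²)]
  nΣx²−(Σx)² = 9·197 − 1089 = 684;  nΣy²−(Σy)² = 9·498 − 2304 = 2178
  √(684·2178) = √1489752 = 1220.5540
r = -675 / 1220.5540 = -0.5530
t = r·√(n−2)/√(1−r²) = -0.5530·√7 / √(1−0.305809) = -1.463100 / 0.833181 = -1.756

-1.756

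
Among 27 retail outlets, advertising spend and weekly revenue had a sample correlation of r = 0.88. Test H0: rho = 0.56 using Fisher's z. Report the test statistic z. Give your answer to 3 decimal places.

3.640

Fisher z: atanh(0.88) = 1.375768, atanh(0.56) = 0.632833
z = (z_r − z_0)·√(n−3) = (1.375768 − 0.632833)·√24 = 0.742935 · 4.898979 = 3.640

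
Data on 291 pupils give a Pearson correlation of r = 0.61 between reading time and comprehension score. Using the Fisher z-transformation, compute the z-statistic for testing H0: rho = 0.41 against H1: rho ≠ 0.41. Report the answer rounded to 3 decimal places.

4.638

z_r = atanh(0.61) = 0.708921,  z_0 = atanh(0.41) = 0.435611
SE = 1/√(n−3) = 1/√288 = 0.058926
z = (z_r − z_0)/SE = (0.708921 − 0.435611) / 0.058926 = 0.273310 / 0.058926 = 4.638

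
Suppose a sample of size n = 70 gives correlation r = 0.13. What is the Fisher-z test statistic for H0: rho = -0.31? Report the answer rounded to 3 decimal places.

z_r = atanh(0.13) = 0.130740,  z_0 = atanh(-0.31) = -0.320545
SE = 1/√(n−3) = 1/√67 = 0.122169
z = (z_r − z_0)/SE = (0.130740 − (-0.320545)) / 0.122169 = 0.451285 / 0.122169 = 3.694

3.694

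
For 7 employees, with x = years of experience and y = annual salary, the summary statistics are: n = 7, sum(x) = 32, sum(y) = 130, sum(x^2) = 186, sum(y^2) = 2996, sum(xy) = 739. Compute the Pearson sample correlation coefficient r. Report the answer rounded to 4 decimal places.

0.9521

Numerator: nΣxy − (Σx)(Σy) = 7·739 − (32)(130) = 1013
Denominator: √[(nΣx²−(Σx)²)(nΣy²−(Σy)²)]
  nΣx²−(Σx)² = 7·186 − 1024 = 278;  nΣy²−(Σy)² = 7·2996 − 16900 = 4072
  √(278·4072) = √1132016 = 1063.9624
r = 1013 / 1063.9624 = 0.9521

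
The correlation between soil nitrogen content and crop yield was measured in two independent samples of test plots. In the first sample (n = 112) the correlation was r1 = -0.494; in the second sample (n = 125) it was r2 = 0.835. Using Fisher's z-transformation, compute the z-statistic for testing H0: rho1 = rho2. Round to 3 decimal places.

-13.246

Fisher z-transforms: z1 = atanh(-0.494) = -0.541338, z2 = atanh(0.835) = 1.204427; difference d = -1.745765
Var(d) = 1/109 + 1/122 = 0.0091743 + 0.0081967 = 0.0173710
z = d/√Var(d) = -1.745765 / √0.0173710 = -1.745765 / 0.131799 = -13.246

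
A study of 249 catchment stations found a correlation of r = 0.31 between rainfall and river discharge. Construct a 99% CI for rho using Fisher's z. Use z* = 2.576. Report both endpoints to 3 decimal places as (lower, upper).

z_r = atanh(0.31) = 0.320545;  SE = 1/√(n−3) = 1/√246 = 0.063758
z-limits: 0.320545 ± 2.576·0.063758 = 0.320545 ± 0.164241 = [0.156304, 0.484786]
ρ-limits: (tanh 0.156304, tanh 0.484786) = (0.155, 0.450)

(0.155, 0.450)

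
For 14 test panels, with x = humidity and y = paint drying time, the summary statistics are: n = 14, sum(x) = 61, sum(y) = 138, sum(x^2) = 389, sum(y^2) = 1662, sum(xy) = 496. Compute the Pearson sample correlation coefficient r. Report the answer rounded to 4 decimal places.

Numerator: nΣxy − (Σx)(Σy) = 14·496 − (61)(138) = -1474
Denominator: √[(nΣx²−(Σx)²)(nΣy²−(Σy)²)]
  nΣx²−(Σx)² = 14·389 − 3721 = 1725;  nΣy²−(Σy)² = 14·1662 − 19044 = 4224
  √(1725·4224) = √7286400 = 2699.3333
r = -1474 / 2699.3333 = -0.5461

-0.5461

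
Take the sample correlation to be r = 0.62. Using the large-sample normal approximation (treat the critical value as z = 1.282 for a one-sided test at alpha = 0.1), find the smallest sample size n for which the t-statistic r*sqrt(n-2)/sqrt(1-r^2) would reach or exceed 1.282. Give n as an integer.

Need r·√(n−2)/√(1−r²) ≥ 1.282
√(n−2) ≥ 1.282·√(1−0.3844) / 0.62 = 1.282·0.784602 / 0.62 = 1.6224
n−2 ≥ 2.6322  ⇒  n ≥ 4.6322
Smallest integer n = 5

5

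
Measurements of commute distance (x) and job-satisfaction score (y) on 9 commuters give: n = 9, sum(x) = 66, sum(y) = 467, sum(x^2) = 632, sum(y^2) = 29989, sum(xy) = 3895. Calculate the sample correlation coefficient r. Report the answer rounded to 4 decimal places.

0.5095

Numerator: nΣxy − (Σx)(Σy) = 9·3895 − (66)(467) = 4233
Denominator: √[(nΣx²−(Σx)²)(nΣy²−(Σy)²)]
  nΣx²−(Σx)² = 9·632 − 4356 = 1332;  nΣy²−(Σy)² = 9·29989 − 218089 = 51812
  √(1332·51812) = √69013584 = 8307.4415
r = 4233 / 8307.4415 = 0.5095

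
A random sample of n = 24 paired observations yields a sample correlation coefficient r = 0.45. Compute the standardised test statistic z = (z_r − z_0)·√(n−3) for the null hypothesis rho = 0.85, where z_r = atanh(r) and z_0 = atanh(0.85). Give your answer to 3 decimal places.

Fisher z: atanh(0.45) = 0.484700, atanh(0.85) = 1.256153
z = (z_r − z_0)·√(n−3) = (0.484700 − 1.256153)·√21 = -0.771453 · 4.582576 = -3.535

-3.535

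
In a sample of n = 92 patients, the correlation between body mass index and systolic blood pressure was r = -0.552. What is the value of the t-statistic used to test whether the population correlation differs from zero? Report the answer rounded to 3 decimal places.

t = r·√(n−2) / √(1−r²) with r = -0.552, n = 92
  = -0.552·√90 / √(1 − 0.304704)
  = -0.552·9.486833 / 0.833844
  = -5.236732 / 0.833844 = -6.280

-6.280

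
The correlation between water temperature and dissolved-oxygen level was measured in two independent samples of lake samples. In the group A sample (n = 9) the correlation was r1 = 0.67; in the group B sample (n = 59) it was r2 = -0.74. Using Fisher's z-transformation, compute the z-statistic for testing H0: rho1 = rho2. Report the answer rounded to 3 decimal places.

Fisher z-transforms: z1 = atanh(0.67) = 0.810743, z2 = atanh(-0.74) = -0.950479; difference d = 1.761222
Var(d) = 1/6 + 1/56 = 0.1666667 + 0.0178571 = 0.1845238
z = d/√Var(d) = 1.761222 / √0.1845238 = 1.761222 / 0.429562 = 4.100

4.100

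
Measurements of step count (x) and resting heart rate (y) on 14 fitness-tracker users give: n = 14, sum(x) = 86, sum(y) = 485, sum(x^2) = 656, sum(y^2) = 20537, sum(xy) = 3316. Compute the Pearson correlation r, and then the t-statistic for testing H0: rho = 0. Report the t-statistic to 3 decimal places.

Numerator: nΣxy − (Σx)(Σy) = 14·3316 − (86)(485) = 4714
Denominator: √[(nΣx²−(Σx)²)(nΣy²−(Σy)²)]
  nΣx²−(Σx)² = 14·656 − 7396 = 1788;  nΣy²−(Σy)² = 14·20537 − 235225 = 52293
  √(1788·52293) = √93499884 = 9669.5338
r = 4714 / 9669.5338 = 0.4875
t = r·√(n−2)/√(1−r²) = 0.4875·√12 / √(1−0.237656) = 1.688750 / 0.873123 = 1.934

1.934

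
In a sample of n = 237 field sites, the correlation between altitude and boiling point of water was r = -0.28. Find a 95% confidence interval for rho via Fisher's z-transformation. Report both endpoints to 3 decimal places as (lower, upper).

(-0.393, -0.158)

z_r = atanh(-0.28) = -0.287682;  SE = 1/√(n−3) = 1/√234 = 0.065372
z-limits: -0.287682 ± 1.960·0.065372 = -0.287682 ± 0.128129 = [-0.415811, -0.159553]
ρ-limits: (tanh -0.415811, tanh -0.159553) = (-0.393, -0.158)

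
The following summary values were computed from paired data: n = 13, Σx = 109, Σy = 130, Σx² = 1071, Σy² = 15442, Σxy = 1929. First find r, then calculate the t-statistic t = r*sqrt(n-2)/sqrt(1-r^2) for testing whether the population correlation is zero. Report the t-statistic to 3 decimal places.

Numerator: nΣxy − (Σx)(Σy) = 13·1929 − (109)(130) = 10907
Denominator: √[(nΣx²−(Σx)²)(nΣy²−(Σy)²)]
  nΣx²−(Σx)² = 13·1071 − 11881 = 2042;  nΣy²−(Σy)² = 13·15442 − 16900 = 183846
  √(2042·183846) = √375413532 = 19375.5911
r = 10907 / 19375.5911 = 0.5629
t = r·√(n−2)/√(1−r²) = 0.5629·√11 / √(1−0.316856) = 1.866928 / 0.826525 = 2.259

2.259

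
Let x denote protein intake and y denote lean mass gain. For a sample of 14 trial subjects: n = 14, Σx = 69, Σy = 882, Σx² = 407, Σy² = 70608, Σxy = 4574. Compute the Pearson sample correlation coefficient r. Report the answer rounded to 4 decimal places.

0.2262

Numerator: nΣxy − (Σx)(Σy) = 14·4574 − (69)(882) = 3178
Denominator: √[(nΣx²−(Σx)²)(nΣy²−(Σy)²)]
  nΣx²−(Σx)² = 14·407 − 4761 = 937;  nΣy²−(Σy)² = 14·70608 − 777924 = 210588
  √(937·210588) = √197320956 = 14047.0978
r = 3178 / 14047.0978 = 0.2262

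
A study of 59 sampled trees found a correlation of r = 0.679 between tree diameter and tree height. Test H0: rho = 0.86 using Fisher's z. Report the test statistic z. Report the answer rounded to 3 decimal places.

z_r = atanh(0.679) = 0.827256,  z_0 = atanh(0.86) = 1.293345
SE = 1/√(n−3) = 1/√56 = 0.133631
z = (z_r − z_0)/SE = (0.827256 − 1.293345) / 0.133631 = -0.466089 / 0.133631 = -3.488

-3.488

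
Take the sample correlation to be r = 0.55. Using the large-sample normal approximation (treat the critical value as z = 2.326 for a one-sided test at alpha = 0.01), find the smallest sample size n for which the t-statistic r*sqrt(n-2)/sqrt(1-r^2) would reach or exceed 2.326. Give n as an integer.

15

r√(n−2)/√(1−r²) ≥ 2.326  ⇔  n−2 ≥ (2.326)²·(1−r²)/r²
(1−r²)/r² = (1−0.3025)/0.3025 = 2.3058
n ≥ 2 + 5.410276·2.3058 = 2 + 12.4750 = 14.4750
⌈14.4750⌉ = 15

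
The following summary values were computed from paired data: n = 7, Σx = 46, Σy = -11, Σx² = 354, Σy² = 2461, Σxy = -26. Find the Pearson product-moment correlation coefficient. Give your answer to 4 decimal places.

S_xy = nΣxy − ΣxΣy = 7·(-26) − 46·(-11) = -182 − (-506) = 324
S_xx = nΣx² − (Σx)² = 7·354 − 46² = 2478 − 2116 = 362
S_yy = nΣy² − (Σy)² = 7·2461 − (-11)² = 17227 − 121 = 17106
r = S_xy / √(S_xx·S_yy) = 324 / √(362·17106) = 324 / √6192372 = 324 / 2488.4477 = 0.1302

0.1302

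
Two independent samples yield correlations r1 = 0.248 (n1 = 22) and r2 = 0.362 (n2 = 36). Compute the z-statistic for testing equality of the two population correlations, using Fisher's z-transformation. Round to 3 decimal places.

z1 = atanh(0.248) = 0.253281,  z2 = atanh(0.362) = 0.379186
SE = √(1/(n1−3) + 1/(n2−3)) = √(1/19 + 1/33) = √(0.0526316 + 0.0303030) = √0.0829346 = 0.287984
z = (z1 − z2)/SE = (0.253281 − 0.379186) / 0.287984 = -0.125905 / 0.287984 = -0.437

-0.437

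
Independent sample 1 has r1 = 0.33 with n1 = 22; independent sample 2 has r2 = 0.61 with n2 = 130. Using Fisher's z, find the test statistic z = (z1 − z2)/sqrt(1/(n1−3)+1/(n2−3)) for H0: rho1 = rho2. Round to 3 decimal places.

Fisher z-transforms: z1 = atanh(0.33) = 0.342828, z2 = atanh(0.61) = 0.708921; difference d = -0.366093
Var(d) = 1/19 + 1/127 = 0.0526316 + 0.0078740 = 0.0605056
z = d/√Var(d) = -0.366093 / √0.0605056 = -0.366093 / 0.245979 = -1.488

-1.488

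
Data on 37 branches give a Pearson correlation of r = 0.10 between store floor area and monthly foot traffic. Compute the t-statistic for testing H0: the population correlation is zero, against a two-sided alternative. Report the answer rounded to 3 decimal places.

0.595

1 − r² = 1 − 0.0100 = 0.9900;  √(1−r²) = 0.994987
√(n−2) = √35 = 5.916080
t = r·√(n−2)/√(1−r²) = 0.10 · 5.916080 / 0.994987 = 0.595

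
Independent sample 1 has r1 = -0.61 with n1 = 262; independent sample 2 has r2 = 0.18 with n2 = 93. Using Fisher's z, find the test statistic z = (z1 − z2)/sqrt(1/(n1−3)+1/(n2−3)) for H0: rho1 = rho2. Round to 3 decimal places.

Fisher z-transforms: z1 = atanh(-0.61) = -0.708921, z2 = atanh(0.18) = 0.181983; difference d = -0.890904
Var(d) = 1/259 + 1/90 = 0.0038610 + 0.0111111 = 0.0149721
z = d/√Var(d) = -0.890904 / √0.0149721 = -0.890904 / 0.122361 = -7.281

-7.281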